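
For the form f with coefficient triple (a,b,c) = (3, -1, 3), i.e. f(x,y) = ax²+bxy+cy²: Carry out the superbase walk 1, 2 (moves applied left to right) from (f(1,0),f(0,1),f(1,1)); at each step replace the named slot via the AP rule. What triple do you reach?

start (3,3,5) = (f(1,0),f(0,1),f(1,1))
replace slot 1: 2·(3+5) − 3 = 13 → (13,3,5)
replace slot 2: 2·(13+5) − 3 = 33 → (13,33,5)

13,33,5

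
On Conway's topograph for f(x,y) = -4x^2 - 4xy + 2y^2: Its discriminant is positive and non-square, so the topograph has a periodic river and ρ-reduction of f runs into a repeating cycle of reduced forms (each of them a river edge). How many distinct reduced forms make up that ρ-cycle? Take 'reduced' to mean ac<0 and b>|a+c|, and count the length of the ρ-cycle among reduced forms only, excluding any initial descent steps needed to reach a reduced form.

D = 48, ⌊√D⌋ = 6
descent: ρ → (2,4,-4)  [lands on river]
river: ρ → (-4,4,2)
ρ-cycle length = 2 (tail of 1 descent step not counted)

2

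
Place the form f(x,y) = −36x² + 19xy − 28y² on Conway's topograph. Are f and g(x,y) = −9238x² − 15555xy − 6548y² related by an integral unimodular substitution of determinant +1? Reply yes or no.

D₁ = -3671, D₂ = -3671
f is negative-definite; reduce −f:
−f: flip: (36,-19,28)→(28,19,36)
−f: reduced (well bottom): (28,19,36) with a≤c, −a<b≤a
flip sign back: reduced form of f is (-28,-19,-36)
g is negative-definite; reduce −g:
−g: translate: b→-2921 (≡15555 mod 18476), so (9238,15555,6548)→(9238,-2921,231)
−g: flip: (9238,-2921,231)→(231,2921,9238)
−g: translate: b→149 (≡2921 mod 462), so (231,2921,9238)→(231,149,28)
−g: flip: (231,149,28)→(28,-149,231)
−g: translate: b→19 (≡-149 mod 56), so (28,-149,231)→(28,19,36)
−g: reduced (well bottom): (28,19,36) with a≤c, −a<b≤a
flip sign back: reduced form of g is (-28,-19,-36)
reduced forms (-28, -19, -36) vs (-28, -19, -36) ⇒ equivalent

yes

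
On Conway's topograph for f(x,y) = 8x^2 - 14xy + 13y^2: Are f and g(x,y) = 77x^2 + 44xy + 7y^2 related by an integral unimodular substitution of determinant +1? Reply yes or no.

D₁ = -220, D₂ = -220
f: translate: b→2 (≡-14 mod 16), so (8,-14,13)→(8,2,7)
f: flip: (8,2,7)→(7,-2,8)
f: reduced (well bottom): (7,-2,8) with a≤c, −a<b≤a
g: flip: (77,44,7)→(7,-44,77)
g: translate: b→-2 (≡-44 mod 14), so (7,-44,77)→(7,-2,8)
g: reduced (well bottom): (7,-2,8) with a≤c, −a<b≤a
reduced forms (7, -2, 8) vs (7, -2, 8) ⇒ equivalent

yes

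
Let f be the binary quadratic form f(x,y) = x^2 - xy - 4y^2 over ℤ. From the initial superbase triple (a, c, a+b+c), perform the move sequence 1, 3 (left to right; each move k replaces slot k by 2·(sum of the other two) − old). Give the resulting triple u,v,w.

start (1,-4,-4) = (f(1,0),f(0,1),f(1,1))
replace slot 1: 2·((-4)+(-4)) − 1 = -17 → (-17,-4,-4)
replace slot 3: 2·((-17)+(-4)) − (-4) = -38 → (-17,-4,-38)

-17,-4,-38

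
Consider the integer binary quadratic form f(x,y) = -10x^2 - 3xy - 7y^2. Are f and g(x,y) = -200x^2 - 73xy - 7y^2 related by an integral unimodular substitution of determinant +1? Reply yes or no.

D₁ = -271, D₂ = -271
f is negative-definite; reduce −f:
−f: flip: (10,3,7)→(7,-3,10)
−f: reduced (well bottom): (7,-3,10) with a≤c, −a<b≤a
flip sign back: reduced form of f is (-7,3,-10)
g is negative-definite; reduce −g:
−g: flip: (200,73,7)→(7,-73,200)
−g: translate: b→-3 (≡-73 mod 14), so (7,-73,200)→(7,-3,10)
−g: reduced (well bottom): (7,-3,10) with a≤c, −a<b≤a
flip sign back: reduced form of g is (-7,3,-10)
reduced forms (-7, 3, -10) vs (-7, 3, -10) ⇒ equivalent

yes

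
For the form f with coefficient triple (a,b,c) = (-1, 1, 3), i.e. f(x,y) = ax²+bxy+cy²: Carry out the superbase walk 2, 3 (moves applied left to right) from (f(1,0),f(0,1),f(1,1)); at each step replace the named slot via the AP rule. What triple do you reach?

start (-1,3,3) = (f(1,0),f(0,1),f(1,1))
replace slot 2: 2·((-1)+3) − 3 = 1 → (-1,1,3)
replace slot 3: 2·((-1)+1) − 3 = -3 → (-1,1,-3)

-1,1,-3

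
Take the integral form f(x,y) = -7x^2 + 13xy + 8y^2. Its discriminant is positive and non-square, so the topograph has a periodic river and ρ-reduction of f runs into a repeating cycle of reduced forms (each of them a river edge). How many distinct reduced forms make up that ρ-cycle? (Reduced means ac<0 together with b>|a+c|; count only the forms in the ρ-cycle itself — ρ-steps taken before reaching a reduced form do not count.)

D = 393, ⌊√D⌋ = 19
river: ρ → (8,19,-1)
river: ρ → (-1,19,8)
river: ρ → (8,13,-7)
river: ρ → (-7,15,6)
river: ρ → (6,9,-13)
river: ρ → (-13,17,2)
river: ρ → (2,19,-4)
river: ρ → (-4,13,14)
river: ρ → (14,15,-3)
river: ρ → (-3,15,14)
river: ρ → (14,13,-4)
river: ρ → (-4,19,2)
river: ρ → (2,17,-13)
river: ρ → (-13,9,6)
river: ρ → (6,15,-7)
river: ρ → (-7,13,8)
ρ-cycle length = 16 (tail of 0 descent steps not counted)

16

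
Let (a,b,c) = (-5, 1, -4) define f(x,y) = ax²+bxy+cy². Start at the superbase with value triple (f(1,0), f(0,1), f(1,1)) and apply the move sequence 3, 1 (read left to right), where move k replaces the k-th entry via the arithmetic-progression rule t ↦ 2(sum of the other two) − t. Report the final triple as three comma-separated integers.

start (-5,-4,-8) = (f(1,0),f(0,1),f(1,1))
replace slot 3: 2·((-5)+(-4)) − (-8) = -10 → (-5,-4,-10)
replace slot 1: 2·((-4)+(-10)) − (-5) = -23 → (-23,-4,-10)

-23,-4,-10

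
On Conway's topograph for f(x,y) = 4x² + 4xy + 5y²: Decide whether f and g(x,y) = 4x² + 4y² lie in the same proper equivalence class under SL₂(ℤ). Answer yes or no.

D₁ = -64, D₂ = -64
f: reduced (well bottom): (4,4,5) with a≤c, −a<b≤a
g: reduced (well bottom): (4,0,4) with a≤c, −a<b≤a
reduced forms (4, 4, 5) vs (4, 0, 4) ⇒ inequivalent

no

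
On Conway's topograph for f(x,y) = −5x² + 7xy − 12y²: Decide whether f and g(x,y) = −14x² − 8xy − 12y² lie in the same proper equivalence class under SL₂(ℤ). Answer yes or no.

D₁ = -191, D₂ = -608
discriminants differ ⇒ not SL₂(ℤ)-equivalent

no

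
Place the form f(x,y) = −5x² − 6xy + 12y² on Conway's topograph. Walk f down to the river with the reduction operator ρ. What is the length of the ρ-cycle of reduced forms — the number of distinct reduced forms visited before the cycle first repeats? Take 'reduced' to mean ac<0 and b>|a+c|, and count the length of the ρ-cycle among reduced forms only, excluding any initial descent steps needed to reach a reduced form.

D = 276, ⌊√D⌋ = 16
descent: ρ → (12,6,-5)
descent: ρ → (-5,14,4)  [lands on river]
river: ρ → (4,10,-11)
river: ρ → (-11,12,3)
river: ρ → (3,12,-11)
river: ρ → (-11,10,4)
river: ρ → (4,14,-5)
river: ρ → (-5,16,1)
river: ρ → (1,16,-5)
ρ-cycle length = 8 (tail of 2 descent steps not counted)

8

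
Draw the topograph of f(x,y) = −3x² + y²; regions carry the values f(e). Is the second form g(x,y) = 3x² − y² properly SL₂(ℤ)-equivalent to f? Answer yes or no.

D₁ = 12, D₂ = 12
river cycle of f (length 2): (1, 2, -2), (-2, 2, 1)
river cycle of g (length 2): (-1, 2, 2), (2, 2, -1)
cycles differ ⇒ inequivalent

no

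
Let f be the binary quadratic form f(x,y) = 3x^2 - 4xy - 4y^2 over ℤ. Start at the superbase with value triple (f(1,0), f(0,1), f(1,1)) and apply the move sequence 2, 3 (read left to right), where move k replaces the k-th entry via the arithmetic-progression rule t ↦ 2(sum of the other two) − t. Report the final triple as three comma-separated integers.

start (3,-4,-5) = (f(1,0),f(0,1),f(1,1))
replace slot 2: 2·(3+(-5)) − (-4) = 0 → (3,0,-5)
replace slot 3: 2·(3+0) − (-5) = 11 → (3,0,11)

3,0,11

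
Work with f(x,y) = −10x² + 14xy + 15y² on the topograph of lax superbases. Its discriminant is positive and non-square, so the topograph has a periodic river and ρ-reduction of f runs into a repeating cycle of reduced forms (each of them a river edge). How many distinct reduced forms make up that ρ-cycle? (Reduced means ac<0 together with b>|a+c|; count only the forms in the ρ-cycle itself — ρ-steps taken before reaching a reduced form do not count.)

D = 796, ⌊√D⌋ = 28
river: ρ → (15,16,-9)
river: ρ → (-9,20,11)
river: ρ → (11,24,-5)
river: ρ → (-5,26,6)
river: ρ → (6,22,-13)
river: ρ → (-13,4,15)
river: ρ → (15,26,-2)
river: ρ → (-2,26,15)
river: ρ → (15,4,-13)
river: ρ → (-13,22,6)
river: ρ → (6,26,-5)
river: ρ → (-5,24,11)
river: ρ → (11,20,-9)
river: ρ → (-9,16,15)
river: ρ → (15,14,-10)
river: ρ → (-10,26,3)
river: ρ → (3,28,-1)
river: ρ → (-1,28,3)
river: ρ → (3,26,-10)
river: ρ → (-10,14,15)
ρ-cycle length = 20 (tail of 0 descent steps not counted)

20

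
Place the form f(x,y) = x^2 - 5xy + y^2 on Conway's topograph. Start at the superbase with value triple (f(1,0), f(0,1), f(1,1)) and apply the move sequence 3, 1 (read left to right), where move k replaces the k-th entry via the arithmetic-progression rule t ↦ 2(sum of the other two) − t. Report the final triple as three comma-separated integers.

start (1,1,-3) = (f(1,0),f(0,1),f(1,1))
replace slot 3: 2·(1+1) − (-3) = 7 → (1,1,7)
replace slot 1: 2·(1+7) − 1 = 15 → (15,1,7)

15,1,7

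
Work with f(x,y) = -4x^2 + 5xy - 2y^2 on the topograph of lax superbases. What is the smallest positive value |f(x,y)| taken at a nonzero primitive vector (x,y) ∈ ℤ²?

translate: b→3 (≡-5 mod 8), so (4,-5,2)→(4,3,1)
flip: (4,3,1)→(1,-3,4)
translate: b→1 (≡-3 mod 2), so (1,-3,4)→(1,1,2)
reduced (well bottom): (1,1,2) with a≤c, −a<b≤a
well minimum |f| = |-1| = 1 (negative-definite)

1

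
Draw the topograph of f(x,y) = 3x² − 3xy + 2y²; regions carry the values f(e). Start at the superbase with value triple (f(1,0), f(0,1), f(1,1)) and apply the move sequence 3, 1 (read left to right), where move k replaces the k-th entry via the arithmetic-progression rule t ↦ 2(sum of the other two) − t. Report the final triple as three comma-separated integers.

start (3,2,2) = (f(1,0),f(0,1),f(1,1))
replace slot 3: 2·(3+2) − 2 = 8 → (3,2,8)
replace slot 1: 2·(2+8) − 3 = 17 → (17,2,8)

17,2,8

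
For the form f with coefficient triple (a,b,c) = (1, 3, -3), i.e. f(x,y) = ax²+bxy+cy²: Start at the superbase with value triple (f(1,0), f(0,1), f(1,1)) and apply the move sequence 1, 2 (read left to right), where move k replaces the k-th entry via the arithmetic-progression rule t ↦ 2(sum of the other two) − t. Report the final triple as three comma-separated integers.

start (1,-3,1) = (f(1,0),f(0,1),f(1,1))
replace slot 1: 2·((-3)+1) − 1 = -5 → (-5,-3,1)
replace slot 2: 2·((-5)+1) − (-3) = -5 → (-5,-5,1)

-5,-5,1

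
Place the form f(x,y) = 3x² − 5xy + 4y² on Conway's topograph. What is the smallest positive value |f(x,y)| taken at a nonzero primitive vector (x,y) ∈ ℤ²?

translate: b→1 (≡-5 mod 6), so (3,-5,4)→(3,1,2)
flip: (3,1,2)→(2,-1,3)
reduced (well bottom): (2,-1,3) with a≤c, −a<b≤a
well minimum = a = 2

2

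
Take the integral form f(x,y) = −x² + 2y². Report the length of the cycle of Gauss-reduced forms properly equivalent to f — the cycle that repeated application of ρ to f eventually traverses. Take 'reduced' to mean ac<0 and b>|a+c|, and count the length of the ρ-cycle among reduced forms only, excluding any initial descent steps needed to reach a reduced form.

D = 8, ⌊√D⌋ = 2
descent: ρ → (2,0,-1)
descent: ρ → (-1,2,1)  [lands on river]
river: ρ → (1,2,-1)
ρ-cycle length = 2 (tail of 2 descent steps not counted)

2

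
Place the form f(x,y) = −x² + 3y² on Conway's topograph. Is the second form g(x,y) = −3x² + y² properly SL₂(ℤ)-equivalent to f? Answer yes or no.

D₁ = 12, D₂ = 12
river cycle of f (length 2): (-1, 2, 2), (2, 2, -1)
river cycle of g (length 2): (1, 2, -2), (-2, 2, 1)
cycles differ ⇒ inequivalent

no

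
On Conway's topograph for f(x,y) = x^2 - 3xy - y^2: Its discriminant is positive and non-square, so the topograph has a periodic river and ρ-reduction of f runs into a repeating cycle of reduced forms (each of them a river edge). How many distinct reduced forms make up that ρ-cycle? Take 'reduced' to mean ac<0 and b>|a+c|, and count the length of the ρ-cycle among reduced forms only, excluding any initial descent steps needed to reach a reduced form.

D = 13, ⌊√D⌋ = 3
descent: ρ → (-1,3,1)  [lands on river]
river: ρ → (1,3,-1)
ρ-cycle length = 2 (tail of 1 descent step not counted)

2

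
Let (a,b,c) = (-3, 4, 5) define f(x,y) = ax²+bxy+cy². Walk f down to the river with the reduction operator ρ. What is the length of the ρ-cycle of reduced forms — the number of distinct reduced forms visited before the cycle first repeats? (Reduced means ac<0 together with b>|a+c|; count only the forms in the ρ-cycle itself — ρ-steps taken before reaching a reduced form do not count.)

D = 76, ⌊√D⌋ = 8
river: ρ → (5,6,-2)
river: ρ → (-2,6,5)
river: ρ → (5,4,-3)
river: ρ → (-3,8,1)
river: ρ → (1,8,-3)
river: ρ → (-3,4,5)
ρ-cycle length = 6 (tail of 0 descent steps not counted)

6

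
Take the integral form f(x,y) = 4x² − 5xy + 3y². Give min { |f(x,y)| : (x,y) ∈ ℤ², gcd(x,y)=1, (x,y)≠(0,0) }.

translate: b→3 (≡-5 mod 8), so (4,-5,3)→(4,3,2)
flip: (4,3,2)→(2,-3,4)
translate: b→1 (≡-3 mod 4), so (2,-3,4)→(2,1,3)
reduced (well bottom): (2,1,3) with a≤c, −a<b≤a
well minimum = a = 2

2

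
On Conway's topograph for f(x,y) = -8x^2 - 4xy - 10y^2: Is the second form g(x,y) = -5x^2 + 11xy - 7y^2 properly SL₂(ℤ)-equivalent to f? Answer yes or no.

D₁ = -304, D₂ = -19
discriminants differ ⇒ not SL₂(ℤ)-equivalent

no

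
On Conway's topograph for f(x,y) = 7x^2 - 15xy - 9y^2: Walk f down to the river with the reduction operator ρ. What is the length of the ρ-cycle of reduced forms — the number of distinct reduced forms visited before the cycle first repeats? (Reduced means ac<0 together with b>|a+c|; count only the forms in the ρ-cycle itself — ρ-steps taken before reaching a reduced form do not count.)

D = 477, ⌊√D⌋ = 21
descent: ρ → (-9,15,7)  [lands on river]
river: ρ → (7,13,-11)
river: ρ → (-11,9,9)
river: ρ → (9,9,-11)
river: ρ → (-11,13,7)
river: ρ → (7,15,-9)
river: ρ → (-9,21,1)
river: ρ → (1,21,-9)
ρ-cycle length = 8 (tail of 1 descent step not counted)

8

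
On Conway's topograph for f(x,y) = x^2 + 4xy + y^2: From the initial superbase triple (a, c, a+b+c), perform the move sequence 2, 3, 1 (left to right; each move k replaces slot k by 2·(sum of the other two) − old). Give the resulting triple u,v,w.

start (1,1,6) = (f(1,0),f(0,1),f(1,1))
replace slot 2: 2·(1+6) − 1 = 13 → (1,13,6)
replace slot 3: 2·(1+13) − 6 = 22 → (1,13,22)
replace slot 1: 2·(13+22) − 1 = 69 → (69,13,22)

69,13,22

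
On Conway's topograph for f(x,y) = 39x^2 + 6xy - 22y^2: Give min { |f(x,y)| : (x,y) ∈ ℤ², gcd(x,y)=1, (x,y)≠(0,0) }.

descent: ρ → (-22,38,23)  [lands on river]
river: ρ → (23,54,-6)
river: ρ → (-6,54,23)
river: ρ → (23,38,-22)
river: ρ → (-22,50,11)
river: ρ → (11,38,-46)
river: ρ → (-46,54,3)
river: ρ → (3,54,-46)
river: ρ → (-46,38,11)
river: ρ → (11,50,-22)
closes: descent 1, river 10
min |a| on river = 3

3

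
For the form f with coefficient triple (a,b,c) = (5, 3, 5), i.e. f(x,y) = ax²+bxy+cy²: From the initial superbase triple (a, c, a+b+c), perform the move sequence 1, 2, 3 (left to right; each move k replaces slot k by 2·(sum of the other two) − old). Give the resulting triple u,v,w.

start (5,5,13) = (f(1,0),f(0,1),f(1,1))
replace slot 1: 2·(5+13) − 5 = 31 → (31,5,13)
replace slot 2: 2·(31+13) − 5 = 83 → (31,83,13)
replace slot 3: 2·(31+83) − 13 = 215 → (31,83,215)

31,83,215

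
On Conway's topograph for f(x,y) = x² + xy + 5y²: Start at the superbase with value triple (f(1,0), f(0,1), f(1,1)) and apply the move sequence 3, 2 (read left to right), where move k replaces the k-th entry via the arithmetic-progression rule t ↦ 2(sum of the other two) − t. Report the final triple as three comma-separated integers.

start (1,5,7) = (f(1,0),f(0,1),f(1,1))
replace slot 3: 2·(1+5) − 7 = 5 → (1,5,5)
replace slot 2: 2·(1+5) − 5 = 7 → (1,7,5)

1,7,5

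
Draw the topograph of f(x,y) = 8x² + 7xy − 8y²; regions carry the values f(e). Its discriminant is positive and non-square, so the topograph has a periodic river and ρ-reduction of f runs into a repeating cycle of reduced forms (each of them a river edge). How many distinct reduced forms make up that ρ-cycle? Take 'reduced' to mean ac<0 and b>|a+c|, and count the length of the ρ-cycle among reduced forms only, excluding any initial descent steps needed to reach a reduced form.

D = 305, ⌊√D⌋ = 17
river: ρ → (-8,9,7)
river: ρ → (7,5,-10)
river: ρ → (-10,15,2)
river: ρ → (2,17,-2)
river: ρ → (-2,15,10)
river: ρ → (10,5,-7)
river: ρ → (-7,9,8)
river: ρ → (8,7,-8)
ρ-cycle length = 8 (tail of 0 descent steps not counted)

8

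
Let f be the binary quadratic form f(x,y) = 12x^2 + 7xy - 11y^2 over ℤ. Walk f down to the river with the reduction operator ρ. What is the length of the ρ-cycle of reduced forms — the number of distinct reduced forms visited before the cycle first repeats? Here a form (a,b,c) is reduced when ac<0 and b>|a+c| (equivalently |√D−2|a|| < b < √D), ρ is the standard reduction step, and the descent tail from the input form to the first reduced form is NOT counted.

D = 577, ⌊√D⌋ = 24
river: ρ → (-11,15,8)
river: ρ → (8,17,-9)
river: ρ → (-9,19,6)
river: ρ → (6,17,-12)
river: ρ → (-12,7,11)
river: ρ → (11,15,-8)
river: ρ → (-8,17,9)
river: ρ → (9,19,-6)
river: ρ → (-6,17,12)
river: ρ → (12,7,-11)
ρ-cycle length = 10 (tail of 0 descent steps not counted)

10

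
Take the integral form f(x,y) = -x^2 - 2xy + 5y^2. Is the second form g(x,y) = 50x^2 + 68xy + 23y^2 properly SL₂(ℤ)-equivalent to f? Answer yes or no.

D₁ = 24, D₂ = 24
river cycle of f (length 2): (-1, 4, 2), (2, 4, -1)
river cycle of g (length 2): (-1, 4, 2), (2, 4, -1)
cycles coincide ⇒ equivalent

yes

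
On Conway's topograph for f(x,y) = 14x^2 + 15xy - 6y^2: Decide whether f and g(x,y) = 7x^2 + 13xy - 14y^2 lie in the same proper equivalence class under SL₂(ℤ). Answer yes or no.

D₁ = 561, D₂ = 561
river cycle of f (length 16): (-6, 21, 5), (5, 19, -10), (-10, 21, 3), (3, 21, -10), (-10, 19, 5), (5, 21, -6), (-6, 15, 14), (14, 13, -7), (-7, 15, 12), (12, 9, -10), … (6 more)
river cycle of g (length 16): (-14, 15, 6), (6, 21, -5), (-5, 19, 10), (10, 21, -3), (-3, 21, 10), (10, 19, -5), (-5, 21, 6), (6, 15, -14), (-14, 13, 7), (7, 15, -12), … (6 more)
cycles differ ⇒ inequivalent

no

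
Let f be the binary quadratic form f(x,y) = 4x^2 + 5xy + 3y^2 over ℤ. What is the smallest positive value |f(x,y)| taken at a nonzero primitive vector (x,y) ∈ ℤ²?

translate: b→-3 (≡5 mod 8), so (4,5,3)→(4,-3,2)
flip: (4,-3,2)→(2,3,4)
translate: b→-1 (≡3 mod 4), so (2,3,4)→(2,-1,3)
reduced (well bottom): (2,-1,3) with a≤c, −a<b≤a
well minimum = a = 2

2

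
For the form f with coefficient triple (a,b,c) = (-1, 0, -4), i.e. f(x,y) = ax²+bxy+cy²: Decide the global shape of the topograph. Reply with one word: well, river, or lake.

D = b²−4ac = 0² − 4·(-1)·(-4) = -16
D < 0 ⇒ definite ⇒ every region one sign ⇒ single well

well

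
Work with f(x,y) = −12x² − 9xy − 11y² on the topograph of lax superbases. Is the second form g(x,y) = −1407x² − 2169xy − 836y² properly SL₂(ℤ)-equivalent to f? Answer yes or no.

D₁ = -447, D₂ = -447
f is negative-definite; reduce −f:
−f: flip: (12,9,11)→(11,-9,12)
−f: reduced (well bottom): (11,-9,12) with a≤c, −a<b≤a
flip sign back: reduced form of f is (-11,9,-12)
g is negative-definite; reduce −g:
−g: translate: b→-645 (≡2169 mod 2814), so (1407,2169,836)→(1407,-645,74)
−g: flip: (1407,-645,74)→(74,645,1407)
−g: translate: b→53 (≡645 mod 148), so (74,645,1407)→(74,53,11)
−g: flip: (74,53,11)→(11,-53,74)
−g: translate: b→-9 (≡-53 mod 22), so (11,-53,74)→(11,-9,12)
−g: reduced (well bottom): (11,-9,12) with a≤c, −a<b≤a
flip sign back: reduced form of g is (-11,9,-12)
reduced forms (-11, 9, -12) vs (-11, 9, -12) ⇒ equivalent

yes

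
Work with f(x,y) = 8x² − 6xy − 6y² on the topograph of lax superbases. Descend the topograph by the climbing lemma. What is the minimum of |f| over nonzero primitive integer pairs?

descent: ρ → (-6,6,8)  [lands on river]
river: ρ → (8,10,-4)
river: ρ → (-4,14,2)
river: ρ → (2,14,-4)
river: ρ → (-4,10,8)
river: ρ → (8,6,-6)
closes: descent 1, river 6
min |a| on river = 2

2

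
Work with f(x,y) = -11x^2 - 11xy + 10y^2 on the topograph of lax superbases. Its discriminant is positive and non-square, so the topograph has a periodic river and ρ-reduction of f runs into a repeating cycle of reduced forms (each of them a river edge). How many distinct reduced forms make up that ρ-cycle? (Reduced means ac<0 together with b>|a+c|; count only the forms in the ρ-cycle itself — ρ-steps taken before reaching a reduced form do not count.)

D = 561, ⌊√D⌋ = 23
descent: ρ → (10,11,-11)  [lands on river]
river: ρ → (-11,11,10)
river: ρ → (10,9,-12)
river: ρ → (-12,15,7)
river: ρ → (7,13,-14)
river: ρ → (-14,15,6)
river: ρ → (6,21,-5)
river: ρ → (-5,19,10)
river: ρ → (10,21,-3)
river: ρ → (-3,21,10)
river: ρ → (10,19,-5)
river: ρ → (-5,21,6)
river: ρ → (6,15,-14)
river: ρ → (-14,13,7)
river: ρ → (7,15,-12)
river: ρ → (-12,9,10)
ρ-cycle length = 16 (tail of 1 descent step not counted)

16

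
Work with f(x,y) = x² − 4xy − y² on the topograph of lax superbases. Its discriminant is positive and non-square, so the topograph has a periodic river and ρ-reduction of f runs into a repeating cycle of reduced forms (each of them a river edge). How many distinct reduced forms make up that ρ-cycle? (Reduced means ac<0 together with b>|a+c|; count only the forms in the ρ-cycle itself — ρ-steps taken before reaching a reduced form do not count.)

D = 20, ⌊√D⌋ = 4
descent: ρ → (-1,4,1)  [lands on river]
river: ρ → (1,4,-1)
ρ-cycle length = 2 (tail of 1 descent step not counted)

2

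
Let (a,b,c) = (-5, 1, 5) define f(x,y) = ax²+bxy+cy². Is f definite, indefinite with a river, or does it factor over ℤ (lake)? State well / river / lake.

D = b²−4ac = 1² − 4·(-5)·5 = 101
D > 0 non-square ⇒ indefinite ⇒ periodic river

river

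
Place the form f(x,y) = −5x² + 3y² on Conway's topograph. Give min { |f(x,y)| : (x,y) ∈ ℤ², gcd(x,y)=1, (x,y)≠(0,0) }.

descent: ρ → (3,6,-2)  [lands on river]
river: ρ → (-2,6,3)
closes: descent 1, river 2
min |a| on river = 2

2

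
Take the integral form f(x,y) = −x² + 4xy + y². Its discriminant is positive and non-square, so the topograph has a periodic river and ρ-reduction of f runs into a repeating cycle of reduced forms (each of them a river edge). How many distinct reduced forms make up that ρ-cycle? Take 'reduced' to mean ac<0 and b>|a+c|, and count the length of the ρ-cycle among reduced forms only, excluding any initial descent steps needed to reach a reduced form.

D = 20, ⌊√D⌋ = 4
river: ρ → (1,4,-1)
river: ρ → (-1,4,1)
ρ-cycle length = 2 (tail of 0 descent steps not counted)

2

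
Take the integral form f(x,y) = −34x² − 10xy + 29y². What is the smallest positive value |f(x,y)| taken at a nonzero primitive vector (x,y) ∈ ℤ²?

descent: ρ → (29,10,-34)  [lands on river]
river: ρ → (-34,58,5)
river: ρ → (5,62,-10)
river: ρ → (-10,58,17)
river: ρ → (17,44,-31)
river: ρ → (-31,18,30)
river: ρ → (30,42,-19)
river: ρ → (-19,34,38)
river: ρ → (38,42,-15)
river: ρ → (-15,48,29)
closes: descent 1, river 10
min |a| on river = 5

5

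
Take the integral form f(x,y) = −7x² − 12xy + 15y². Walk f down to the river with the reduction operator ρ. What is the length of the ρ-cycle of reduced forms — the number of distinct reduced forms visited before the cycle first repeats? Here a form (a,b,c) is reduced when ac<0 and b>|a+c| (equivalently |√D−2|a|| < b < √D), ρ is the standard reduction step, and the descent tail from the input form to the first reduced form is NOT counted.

D = 564, ⌊√D⌋ = 23
descent: ρ → (15,12,-7)  [lands on river]
river: ρ → (-7,16,11)
river: ρ → (11,6,-12)
river: ρ → (-12,18,5)
river: ρ → (5,22,-4)
river: ρ → (-4,18,15)
ρ-cycle length = 6 (tail of 1 descent step not counted)

6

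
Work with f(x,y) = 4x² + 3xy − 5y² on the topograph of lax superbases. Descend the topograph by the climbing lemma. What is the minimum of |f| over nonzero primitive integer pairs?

river: ρ → (-5,7,2)
river: ρ → (2,9,-1)
river: ρ → (-1,9,2)
river: ρ → (2,7,-5)
river: ρ → (-5,3,4)
river: ρ → (4,5,-4)
river: ρ → (-4,3,5)
river: ρ → (5,7,-2)
river: ρ → (-2,9,1)
river: ρ → (1,9,-2)
river: ρ → (-2,7,5)
river: ρ → (5,3,-4)
river: ρ → (-4,5,4)
river: ρ → (4,3,-5)
closes: descent 0, river 14
min |a| on river = 1

1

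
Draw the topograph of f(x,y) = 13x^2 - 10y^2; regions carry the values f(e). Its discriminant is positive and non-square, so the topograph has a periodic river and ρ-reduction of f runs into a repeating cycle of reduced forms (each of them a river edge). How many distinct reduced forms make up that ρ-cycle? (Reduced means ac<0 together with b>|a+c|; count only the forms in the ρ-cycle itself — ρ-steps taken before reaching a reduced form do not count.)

D = 520, ⌊√D⌋ = 22
descent: ρ → (-10,20,3)  [lands on river]
river: ρ → (3,22,-3)
river: ρ → (-3,20,10)
river: ρ → (10,20,-3)
river: ρ → (-3,22,3)
river: ρ → (3,20,-10)
ρ-cycle length = 6 (tail of 1 descent step not counted)

6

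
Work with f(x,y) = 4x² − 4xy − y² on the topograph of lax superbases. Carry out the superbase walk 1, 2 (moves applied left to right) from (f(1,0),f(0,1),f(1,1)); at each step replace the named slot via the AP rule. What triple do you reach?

start (4,-1,-1) = (f(1,0),f(0,1),f(1,1))
replace slot 1: 2·((-1)+(-1)) − 4 = -8 → (-8,-1,-1)
replace slot 2: 2·((-8)+(-1)) − (-1) = -17 → (-8,-17,-1)

-8,-17,-1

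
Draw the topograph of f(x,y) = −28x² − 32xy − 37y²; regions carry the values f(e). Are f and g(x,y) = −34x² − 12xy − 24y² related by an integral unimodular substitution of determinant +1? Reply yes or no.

D₁ = -3120, D₂ = -3120
f is negative-definite; reduce −f:
−f: translate: b→-24 (≡32 mod 56), so (28,32,37)→(28,-24,33)
−f: reduced (well bottom): (28,-24,33) with a≤c, −a<b≤a
flip sign back: reduced form of f is (-28,24,-33)
g is negative-definite; reduce −g:
−g: flip: (34,12,24)→(24,-12,34)
−g: reduced (well bottom): (24,-12,34) with a≤c, −a<b≤a
flip sign back: reduced form of g is (-24,12,-34)
reduced forms (-28, 24, -33) vs (-24, 12, -34) ⇒ inequivalent

no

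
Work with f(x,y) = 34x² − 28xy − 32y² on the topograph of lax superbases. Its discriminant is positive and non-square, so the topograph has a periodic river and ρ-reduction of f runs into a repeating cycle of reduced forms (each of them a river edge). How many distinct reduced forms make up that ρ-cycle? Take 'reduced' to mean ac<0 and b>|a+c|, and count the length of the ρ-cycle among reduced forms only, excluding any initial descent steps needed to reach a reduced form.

D = 5136, ⌊√D⌋ = 71
descent: ρ → (-32,28,34)  [lands on river]
river: ρ → (34,40,-26)
river: ρ → (-26,64,10)
river: ρ → (10,56,-50)
river: ρ → (-50,44,16)
river: ρ → (16,52,-38)
river: ρ → (-38,24,30)
river: ρ → (30,36,-32)
ρ-cycle length = 8 (tail of 1 descent step not counted)

8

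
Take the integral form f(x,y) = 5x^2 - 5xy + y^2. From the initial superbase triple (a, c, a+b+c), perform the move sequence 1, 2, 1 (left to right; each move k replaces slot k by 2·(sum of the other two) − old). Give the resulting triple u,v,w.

start (5,1,1) = (f(1,0),f(0,1),f(1,1))
replace slot 1: 2·(1+1) − 5 = -1 → (-1,1,1)
replace slot 2: 2·((-1)+1) − 1 = -1 → (-1,-1,1)
replace slot 1: 2·((-1)+1) − (-1) = 1 → (1,-1,1)

1,-1,1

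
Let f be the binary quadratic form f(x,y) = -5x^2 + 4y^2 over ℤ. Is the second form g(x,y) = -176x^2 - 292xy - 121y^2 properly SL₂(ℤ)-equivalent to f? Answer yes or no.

D₁ = 80, D₂ = 80
river cycle of f (length 2): (4, 8, -1), (-1, 8, 4)
river cycle of g (length 2): (4, 8, -1), (-1, 8, 4)
cycles coincide ⇒ equivalent

yes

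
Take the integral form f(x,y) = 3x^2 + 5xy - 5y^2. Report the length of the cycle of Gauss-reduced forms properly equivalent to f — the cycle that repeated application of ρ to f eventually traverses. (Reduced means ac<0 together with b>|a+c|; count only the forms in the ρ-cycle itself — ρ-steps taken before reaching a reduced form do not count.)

D = 85, ⌊√D⌋ = 9
river: ρ → (-5,5,3)
river: ρ → (3,7,-3)
river: ρ → (-3,5,5)
river: ρ → (5,5,-3)
river: ρ → (-3,7,3)
river: ρ → (3,5,-5)
ρ-cycle length = 6 (tail of 0 descent steps not counted)

6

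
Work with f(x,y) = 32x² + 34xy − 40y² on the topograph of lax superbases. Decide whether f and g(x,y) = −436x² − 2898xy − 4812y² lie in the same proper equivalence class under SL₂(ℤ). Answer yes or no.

D₁ = 6276, D₂ = 6276
river cycle of f (length 46): (-40, 46, 26), (26, 58, -28), (-28, 54, 30), (30, 66, -16), (-16, 62, 38), (38, 14, -40), (-40, 66, 12), (12, 78, -4), (-4, 74, 50), (50, 26, -28), … (36 more)
river cycle of g (length 46): (-42, 30, 32), (32, 34, -40), (-40, 46, 26), (26, 58, -28), (-28, 54, 30), (30, 66, -16), (-16, 62, 38), (38, 14, -40), (-40, 66, 12), (12, 78, -4), … (36 more)
cycles coincide ⇒ equivalent

yes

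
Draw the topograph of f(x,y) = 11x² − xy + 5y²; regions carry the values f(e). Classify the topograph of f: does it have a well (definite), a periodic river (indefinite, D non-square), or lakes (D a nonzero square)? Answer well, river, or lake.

D = b²−4ac = (-1)² − 4·11·5 = -219
D < 0 ⇒ definite ⇒ every region one sign ⇒ single well

well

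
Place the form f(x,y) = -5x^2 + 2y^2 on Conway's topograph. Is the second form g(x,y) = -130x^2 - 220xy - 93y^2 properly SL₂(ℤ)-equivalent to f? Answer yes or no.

D₁ = 40, D₂ = 40
river cycle of f (length 6): (2, 4, -3), (-3, 2, 3), (3, 4, -2), (-2, 4, 3), (3, 2, -3), (-3, 4, 2)
river cycle of g (length 6): (-3, 2, 3), (3, 4, -2), (-2, 4, 3), (3, 2, -3), (-3, 4, 2), (2, 4, -3)
cycles coincide ⇒ equivalent

yes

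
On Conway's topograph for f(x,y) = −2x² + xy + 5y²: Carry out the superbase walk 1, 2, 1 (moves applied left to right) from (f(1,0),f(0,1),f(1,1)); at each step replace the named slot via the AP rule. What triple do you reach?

start (-2,5,4) = (f(1,0),f(0,1),f(1,1))
replace slot 1: 2·(5+4) − (-2) = 20 → (20,5,4)
replace slot 2: 2·(20+4) − 5 = 43 → (20,43,4)
replace slot 1: 2·(43+4) − 20 = 74 → (74,43,4)

74,43,4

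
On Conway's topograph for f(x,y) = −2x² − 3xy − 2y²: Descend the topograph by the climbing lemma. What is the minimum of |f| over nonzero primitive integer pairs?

translate: b→-1 (≡3 mod 4), so (2,3,2)→(2,-1,1)
flip: (2,-1,1)→(1,1,2)
reduced (well bottom): (1,1,2) with a≤c, −a<b≤a
well minimum |f| = |-1| = 1 (negative-definite)

1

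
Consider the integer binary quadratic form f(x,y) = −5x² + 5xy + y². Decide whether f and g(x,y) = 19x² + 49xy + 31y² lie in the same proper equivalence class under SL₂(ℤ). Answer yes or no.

D₁ = 45, D₂ = 45
river cycle of f (length 2): (1, 5, -5), (-5, 5, 1)
river cycle of g (length 2): (1, 5, -5), (-5, 5, 1)
cycles coincide ⇒ equivalent

yes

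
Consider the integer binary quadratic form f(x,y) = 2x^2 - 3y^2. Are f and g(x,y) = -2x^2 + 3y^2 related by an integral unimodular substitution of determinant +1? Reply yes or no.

D₁ = 24, D₂ = 24
river cycle of f (length 2): (2, 4, -1), (-1, 4, 2)
river cycle of g (length 2): (-2, 4, 1), (1, 4, -2)
cycles differ ⇒ inequivalent

no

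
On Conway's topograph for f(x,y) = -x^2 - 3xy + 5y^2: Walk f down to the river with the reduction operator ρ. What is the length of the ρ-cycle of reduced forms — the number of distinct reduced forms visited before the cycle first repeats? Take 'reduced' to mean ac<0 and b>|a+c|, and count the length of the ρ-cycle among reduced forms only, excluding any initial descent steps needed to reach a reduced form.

D = 29, ⌊√D⌋ = 5
descent: ρ → (5,3,-1)
descent: ρ → (-1,5,1)  [lands on river]
river: ρ → (1,5,-1)
ρ-cycle length = 2 (tail of 2 descent steps not counted)

2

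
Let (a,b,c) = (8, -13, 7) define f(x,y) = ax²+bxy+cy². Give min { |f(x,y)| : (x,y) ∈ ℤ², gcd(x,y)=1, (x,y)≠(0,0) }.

translate: b→3 (≡-13 mod 16), so (8,-13,7)→(8,3,2)
flip: (8,3,2)→(2,-3,8)
translate: b→1 (≡-3 mod 4), so (2,-3,8)→(2,1,7)
reduced (well bottom): (2,1,7) with a≤c, −a<b≤a
well minimum = a = 2

2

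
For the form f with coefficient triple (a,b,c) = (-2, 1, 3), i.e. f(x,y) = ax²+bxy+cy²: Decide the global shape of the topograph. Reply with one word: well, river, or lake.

D = b²−4ac = 1² − 4·(-2)·3 = 25
D = 5² is a perfect square ⇒ form factors over ℤ ⇒ lakes

lake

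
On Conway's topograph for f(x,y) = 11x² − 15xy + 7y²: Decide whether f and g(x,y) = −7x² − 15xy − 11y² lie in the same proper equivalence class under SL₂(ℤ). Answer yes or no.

D₁ = -83, D₂ = -83
f: translate: b→7 (≡-15 mod 22), so (11,-15,7)→(11,7,3)
f: flip: (11,7,3)→(3,-7,11)
f: translate: b→-1 (≡-7 mod 6), so (3,-7,11)→(3,-1,7)
f: reduced (well bottom): (3,-1,7) with a≤c, −a<b≤a
g is negative-definite; reduce −g:
−g: translate: b→1 (≡15 mod 14), so (7,15,11)→(7,1,3)
−g: flip: (7,1,3)→(3,-1,7)
−g: reduced (well bottom): (3,-1,7) with a≤c, −a<b≤a
flip sign back: reduced form of g is (-3,1,-7)
reduced forms (3, -1, 7) vs (-3, 1, -7) ⇒ inequivalent

no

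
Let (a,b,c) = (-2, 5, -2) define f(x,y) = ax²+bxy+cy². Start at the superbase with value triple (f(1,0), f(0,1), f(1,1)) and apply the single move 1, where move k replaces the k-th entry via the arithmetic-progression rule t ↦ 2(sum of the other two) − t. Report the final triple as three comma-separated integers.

start (-2,-2,1) = (f(1,0),f(0,1),f(1,1))
replace slot 1: 2·((-2)+1) − (-2) = 0 → (0,-2,1)

0,-2,1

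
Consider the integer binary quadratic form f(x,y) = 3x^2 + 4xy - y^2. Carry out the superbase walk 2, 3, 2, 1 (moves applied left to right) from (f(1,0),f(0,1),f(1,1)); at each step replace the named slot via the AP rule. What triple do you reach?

start (3,-1,6) = (f(1,0),f(0,1),f(1,1))
replace slot 2: 2·(3+6) − (-1) = 19 → (3,19,6)
replace slot 3: 2·(3+19) − 6 = 38 → (3,19,38)
replace slot 2: 2·(3+38) − 19 = 63 → (3,63,38)
replace slot 1: 2·(63+38) − 3 = 199 → (199,63,38)

199,63,38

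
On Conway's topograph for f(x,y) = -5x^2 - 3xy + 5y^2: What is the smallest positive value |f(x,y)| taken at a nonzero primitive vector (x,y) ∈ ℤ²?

descent: ρ → (5,3,-5)  [lands on river]
river: ρ → (-5,7,3)
river: ρ → (3,5,-7)
river: ρ → (-7,9,1)
river: ρ → (1,9,-7)
river: ρ → (-7,5,3)
river: ρ → (3,7,-5)
river: ρ → (-5,3,5)
river: ρ → (5,7,-3)
river: ρ → (-3,5,7)
river: ρ → (7,9,-1)
river: ρ → (-1,9,7)
river: ρ → (7,5,-3)
river: ρ → (-3,7,5)
closes: descent 1, river 14
min |a| on river = 1

1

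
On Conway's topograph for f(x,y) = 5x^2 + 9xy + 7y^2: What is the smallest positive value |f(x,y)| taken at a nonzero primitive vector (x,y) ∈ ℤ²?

translate: b→-1 (≡9 mod 10), so (5,9,7)→(5,-1,3)
flip: (5,-1,3)→(3,1,5)
reduced (well bottom): (3,1,5) with a≤c, −a<b≤a
well minimum = a = 3

3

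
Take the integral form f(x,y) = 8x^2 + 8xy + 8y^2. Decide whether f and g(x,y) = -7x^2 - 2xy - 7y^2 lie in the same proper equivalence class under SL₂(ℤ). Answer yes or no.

D₁ = -192, D₂ = -192
f: reduced (well bottom): (8,8,8) with a≤c, −a<b≤a
g is negative-definite; reduce −g:
−g: reduced (well bottom): (7,2,7) with a≤c, −a<b≤a
flip sign back: reduced form of g is (-7,-2,-7)
reduced forms (8, 8, 8) vs (-7, -2, -7) ⇒ inequivalent

no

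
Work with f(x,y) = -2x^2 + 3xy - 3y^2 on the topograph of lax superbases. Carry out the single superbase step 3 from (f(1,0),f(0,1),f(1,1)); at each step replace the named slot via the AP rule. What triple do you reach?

start (-2,-3,-2) = (f(1,0),f(0,1),f(1,1))
replace slot 3: 2·((-2)+(-3)) − (-2) = -8 → (-2,-3,-8)

-2,-3,-8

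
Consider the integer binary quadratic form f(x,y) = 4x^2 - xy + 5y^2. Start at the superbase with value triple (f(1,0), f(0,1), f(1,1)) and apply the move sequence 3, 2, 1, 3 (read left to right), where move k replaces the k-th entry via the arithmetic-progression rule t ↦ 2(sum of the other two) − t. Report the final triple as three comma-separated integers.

start (4,5,8) = (f(1,0),f(0,1),f(1,1))
replace slot 3: 2·(4+5) − 8 = 10 → (4,5,10)
replace slot 2: 2·(4+10) − 5 = 23 → (4,23,10)
replace slot 1: 2·(23+10) − 4 = 62 → (62,23,10)
replace slot 3: 2·(62+23) − 10 = 160 → (62,23,160)

62,23,160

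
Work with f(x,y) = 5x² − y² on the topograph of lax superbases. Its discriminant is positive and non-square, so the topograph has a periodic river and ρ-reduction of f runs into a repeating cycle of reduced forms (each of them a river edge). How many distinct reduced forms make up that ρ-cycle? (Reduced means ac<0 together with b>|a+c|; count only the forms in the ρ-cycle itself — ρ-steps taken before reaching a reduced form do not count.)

D = 20, ⌊√D⌋ = 4
descent: ρ → (-1,4,1)  [lands on river]
river: ρ → (1,4,-1)
ρ-cycle length = 2 (tail of 1 descent step not counted)

2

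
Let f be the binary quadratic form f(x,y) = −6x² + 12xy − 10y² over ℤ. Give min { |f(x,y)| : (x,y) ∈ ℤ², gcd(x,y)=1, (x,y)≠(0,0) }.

translate: b→0 (≡-12 mod 12), so (6,-12,10)→(6,0,4)
flip: (6,0,4)→(4,0,6)
reduced (well bottom): (4,0,6) with a≤c, −a<b≤a
well minimum |f| = |-4| = 4 (negative-definite)

4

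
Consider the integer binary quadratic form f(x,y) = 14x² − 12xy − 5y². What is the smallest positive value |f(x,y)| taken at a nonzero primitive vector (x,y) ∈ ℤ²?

descent: ρ → (-5,12,14)  [lands on river]
river: ρ → (14,16,-3)
river: ρ → (-3,20,2)
river: ρ → (2,20,-3)
river: ρ → (-3,16,14)
river: ρ → (14,12,-5)
river: ρ → (-5,18,5)
river: ρ → (5,12,-14)
river: ρ → (-14,16,3)
river: ρ → (3,20,-2)
river: ρ → (-2,20,3)
river: ρ → (3,16,-14)
river: ρ → (-14,12,5)
river: ρ → (5,18,-5)
closes: descent 1, river 14
min |a| on river = 2

2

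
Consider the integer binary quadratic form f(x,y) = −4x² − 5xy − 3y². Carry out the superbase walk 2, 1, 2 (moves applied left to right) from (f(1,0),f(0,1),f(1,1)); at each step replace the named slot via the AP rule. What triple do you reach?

start (-4,-3,-12) = (f(1,0),f(0,1),f(1,1))
replace slot 2: 2·((-4)+(-12)) − (-3) = -29 → (-4,-29,-12)
replace slot 1: 2·((-29)+(-12)) − (-4) = -78 → (-78,-29,-12)
replace slot 2: 2·((-78)+(-12)) − (-29) = -151 → (-78,-151,-12)

-78,-151,-12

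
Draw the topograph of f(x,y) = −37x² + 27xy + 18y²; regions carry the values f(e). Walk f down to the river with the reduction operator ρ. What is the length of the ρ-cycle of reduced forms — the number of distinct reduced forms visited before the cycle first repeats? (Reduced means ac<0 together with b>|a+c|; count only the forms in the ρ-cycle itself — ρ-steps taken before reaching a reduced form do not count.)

D = 3393, ⌊√D⌋ = 58
river: ρ → (18,45,-19)
river: ρ → (-19,31,32)
river: ρ → (32,33,-18)
river: ρ → (-18,39,26)
river: ρ → (26,13,-31)
river: ρ → (-31,49,8)
river: ρ → (8,47,-37)
river: ρ → (-37,27,18)
ρ-cycle length = 8 (tail of 0 descent steps not counted)

8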